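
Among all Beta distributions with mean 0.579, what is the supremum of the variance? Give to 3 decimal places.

0.244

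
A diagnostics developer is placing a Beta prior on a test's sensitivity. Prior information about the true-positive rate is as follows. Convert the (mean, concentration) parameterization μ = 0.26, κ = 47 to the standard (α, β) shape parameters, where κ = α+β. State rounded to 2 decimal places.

α = 12.22, β = 34.78

α = μκ = 0.26×47 = 12.22 and β = (1−μ)κ = 0.74×47 = 34.78.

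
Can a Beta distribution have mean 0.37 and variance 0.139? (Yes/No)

Yes

A Beta with mean μ has variance μ(1−μ)/(α+β+1) < μ(1−μ).
Here μ(1−μ) = 0.37×0.63 = 0.2331, and 0.139 < 0.2331.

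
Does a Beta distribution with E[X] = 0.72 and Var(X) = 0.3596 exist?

No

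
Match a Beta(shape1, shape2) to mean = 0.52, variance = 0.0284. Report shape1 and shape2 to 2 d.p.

shape1 = 4.05, shape2 = 3.74

Let s = shape1+shape2. The Beta variance is μ(1−μ)/(s+1).
So s+1 = μ(1−μ)/σ² = (0.52×0.48)/0.0284 = 0.2496/0.0284 = 8.7887, giving s = 7.7887.
Then shape1 = μs = 0.52×7.7887 = 4.05 and shape2 = (1−μ)s = 0.48×7.7887 = 3.74.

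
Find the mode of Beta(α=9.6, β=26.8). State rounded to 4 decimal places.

0.2500

The density x^(α−1)(1−x)^(β−1) is maximised at (α−1)/(α+β−2) = 8.6/34.4 = 0.2500.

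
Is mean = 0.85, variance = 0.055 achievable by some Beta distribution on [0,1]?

Yes

A Beta with mean μ has variance μ(1−μ)/(α+β+1) < μ(1−μ).
Here μ(1−μ) = 0.85×0.15 = 0.1275, and 0.055 < 0.1275.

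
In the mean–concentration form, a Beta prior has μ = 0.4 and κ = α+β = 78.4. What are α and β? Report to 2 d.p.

α = 31.36, β = 47.04

Split κ in proportion μ : (1−μ): α = 0.4·78.4 = 31.36, β = 78.4 − 31.36 = 47.04.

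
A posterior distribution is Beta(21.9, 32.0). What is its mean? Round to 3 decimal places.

0.406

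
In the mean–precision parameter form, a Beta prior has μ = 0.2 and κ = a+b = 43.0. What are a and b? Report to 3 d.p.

a = 8.600, b = 34.400

a = μκ = 0.2×43.0 = 8.600 and b = (1−μ)κ = 0.8×43.0 = 34.400.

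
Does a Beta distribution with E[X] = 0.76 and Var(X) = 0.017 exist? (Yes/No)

A Beta with mean μ has variance μ(1−μ)/(α+β+1) < μ(1−μ).
Here μ(1−μ) = 0.76×0.24 = 0.1824, and 0.017 < 0.1824.

Yes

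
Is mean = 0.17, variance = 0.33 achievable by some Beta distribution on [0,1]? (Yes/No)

No

The Beta variance bound is σ² < μ(1−μ).
Here μ(1−μ) = 0.17×0.83 = 0.1411, and 0.33 ≥ 0.1411.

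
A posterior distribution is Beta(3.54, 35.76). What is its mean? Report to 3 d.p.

0.090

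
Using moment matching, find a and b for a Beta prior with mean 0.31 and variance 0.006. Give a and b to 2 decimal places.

a = 10.74, b = 23.91

By moment matching, a+b = μ(1−μ)/σ² − 1 = (0.31·0.69)/0.006 − 1 = 35.6500 − 1 = 34.6500.
Since a/(a+b) = μ, a = 0.31·34.6500 = 10.74 and b = 0.69·34.6500 = 23.91.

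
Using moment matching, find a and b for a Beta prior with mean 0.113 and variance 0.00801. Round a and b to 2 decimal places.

Let s = a+b. The Beta variance is μ(1−μ)/(s+1).
So s+1 = μ(1−μ)/σ² = (0.113×0.887)/0.00801 = 0.100231/0.00801 = 12.5132, giving s = 11.5132.
Then a = μs = 0.113×11.5132 = 1.30 and b = (1−μ)s = 0.887×11.5132 = 10.21.

a = 1.30, b = 10.21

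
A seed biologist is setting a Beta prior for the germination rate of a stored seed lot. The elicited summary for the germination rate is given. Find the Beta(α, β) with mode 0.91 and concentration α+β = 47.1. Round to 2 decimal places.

α = 42.04, β = 5.06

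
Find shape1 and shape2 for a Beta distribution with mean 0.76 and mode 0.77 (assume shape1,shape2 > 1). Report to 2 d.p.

With s = shape1+shape2: μ = shape1/s and mode = (shape1−1)/(s−2). Eliminating shape1 = μs,
μs − 1 = m(s−2) ⇒ s(μ−m) = 1−2m ⇒ s = -0.54/-0.01 = 54.0000.
So shape1 = μs = 41.04, shape2 = (1−μ)s = 12.96.

shape1 = 41.04, shape2 = 12.96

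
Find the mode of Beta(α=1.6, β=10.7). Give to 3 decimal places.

0.058

The density x^(α−1)(1−x)^(β−1) is maximised at (α−1)/(α+β−2) = 0.6/10.3 = 0.058.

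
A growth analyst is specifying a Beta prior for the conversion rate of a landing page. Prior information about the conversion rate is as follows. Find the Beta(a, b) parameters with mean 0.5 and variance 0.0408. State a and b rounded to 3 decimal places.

By moment matching, a+b = μ(1−μ)/σ² − 1 = (0.5·0.5)/0.0408 − 1 = 6.1275 − 1 = 5.1275.
Since a/(a+b) = μ, a = 0.5·5.1275 = 2.564 and b = 0.5·5.1275 = 2.564.

a = 2.564, b = 2.564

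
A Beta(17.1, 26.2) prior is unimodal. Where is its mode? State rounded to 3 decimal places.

0.390

With α,β > 1, mode = (α−1)/(α+β−2) = 16.1/41.3 = 0.390.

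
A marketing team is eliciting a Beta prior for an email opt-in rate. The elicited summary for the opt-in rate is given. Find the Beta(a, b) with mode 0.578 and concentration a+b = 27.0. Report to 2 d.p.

a = 15.45, b = 11.55

Since the density peak of Beta(a,b) is at (a−1)/(a+b−2),
a = 1 + 0.578(27.0−2) = 15.45 and b = 27.0 − 15.45 = 11.55.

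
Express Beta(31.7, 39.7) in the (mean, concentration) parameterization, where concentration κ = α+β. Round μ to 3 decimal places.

μ = 0.444, κ = 71.4

κ = α+β = 31.7+39.7 = 71.4; μ = α/κ = 31.7/71.4 = 0.444.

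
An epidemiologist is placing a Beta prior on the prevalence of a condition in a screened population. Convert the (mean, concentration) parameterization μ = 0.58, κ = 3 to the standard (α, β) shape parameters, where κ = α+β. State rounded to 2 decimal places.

α = 1.74, β = 1.26

Split κ in proportion μ : (1−μ): α = 0.58·3 = 1.74, β = 3 − 1.74 = 1.26.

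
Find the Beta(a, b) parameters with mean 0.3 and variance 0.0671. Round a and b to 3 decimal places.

Write ν = a+b; then a = μν and Var = μ(1−μ)/(ν+1).
ν = μ(1−μ)/Var − 1 = 0.21/0.0671 − 1 = 2.1297.
a = 0.3·2.1297 = 0.639, b = 0.7·2.1297 = 1.491.

a = 0.639, b = 1.491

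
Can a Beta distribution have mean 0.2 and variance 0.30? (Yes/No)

A Beta with mean μ has variance μ(1−μ)/(α+β+1) < μ(1−μ).
Here μ(1−μ) = 0.2×0.8 = 0.16, and 0.30 ≥ 0.16.

No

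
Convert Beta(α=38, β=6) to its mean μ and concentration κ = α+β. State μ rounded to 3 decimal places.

κ = α+β = 38+6 = 44; μ = α/κ = 38/44 = 0.864.

μ = 0.864, κ = 44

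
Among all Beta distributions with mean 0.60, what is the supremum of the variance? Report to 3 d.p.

For fixed mean μ the Beta variance is μ(1−μ)/(α+β+1), increasing as α+β decreases.
Its least upper bound (not attained) is μ(1−μ) = 0.60·0.40 = 0.240.

0.240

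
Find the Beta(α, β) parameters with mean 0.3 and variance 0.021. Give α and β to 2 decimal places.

α = 2.70, β = 6.30

Write ν = α+β; then α = μν and Var = μ(1−μ)/(ν+1).
ν = μ(1−μ)/Var − 1 = 0.21/0.021 − 1 = 9.0000.
α = 0.3·9.0000 = 2.70, β = 0.7·9.0000 = 6.30.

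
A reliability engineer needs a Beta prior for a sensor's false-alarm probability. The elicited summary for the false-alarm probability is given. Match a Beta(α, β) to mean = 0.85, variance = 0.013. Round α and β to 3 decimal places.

By moment matching, α+β = μ(1−μ)/σ² − 1 = (0.85·0.15)/0.013 − 1 = 9.8077 − 1 = 8.8077.
Since α/(α+β) = μ, α = 0.85·8.8077 = 7.487 and β = 0.15·8.8077 = 1.321.

α = 7.487, β = 1.321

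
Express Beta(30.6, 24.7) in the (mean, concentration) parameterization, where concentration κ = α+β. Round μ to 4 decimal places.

μ = 0.5533, κ = 55.3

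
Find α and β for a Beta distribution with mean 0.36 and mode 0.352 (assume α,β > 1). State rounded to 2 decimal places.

α = 13.32, β = 23.68

With s = α+β: μ = α/s and mode = (α−1)/(s−2). Eliminating α = μs,
μs − 1 = m(s−2) ⇒ s(μ−m) = 1−2m ⇒ s = 0.296/0.008 = 37.0000.
So α = μs = 13.32, β = (1−μ)s = 23.68.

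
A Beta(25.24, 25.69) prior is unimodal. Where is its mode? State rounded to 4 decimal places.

With α,β > 1, mode = (α−1)/(α+β−2) = 24.24/48.93 = 0.4954.

0.4954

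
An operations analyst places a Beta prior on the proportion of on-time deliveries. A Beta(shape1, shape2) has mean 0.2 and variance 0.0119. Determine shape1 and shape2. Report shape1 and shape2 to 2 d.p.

shape1 = 2.49, shape2 = 9.96

By moment matching, shape1+shape2 = μ(1−μ)/σ² − 1 = (0.2·0.8)/0.0119 − 1 = 13.4454 − 1 = 12.4454.
Since shape1/(shape1+shape2) = μ, shape1 = 0.2·12.4454 = 2.49 and shape2 = 0.8·12.4454 = 9.96.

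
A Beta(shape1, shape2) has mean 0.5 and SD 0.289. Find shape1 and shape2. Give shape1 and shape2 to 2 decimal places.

shape1 = 1.00, shape2 = 1.00

σ² = 0.289² = 0.083521.
With s = shape1+shape2, Var = μ(1−μ)/(s+1), so s+1 = (0.5×0.5)/0.083521 = 2.9933 and s = 1.9933.
shape1 = μs = 1.00, shape2 = (1−μ)s = 1.00.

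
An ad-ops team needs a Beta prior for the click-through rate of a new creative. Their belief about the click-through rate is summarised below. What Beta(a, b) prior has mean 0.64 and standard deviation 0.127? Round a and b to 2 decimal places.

a = 8.50, b = 4.78

Variance = 0.127² = 0.016129. The moment-matching identity a+b = μ(1−μ)/Var − 1 gives
a+b = 0.2304/0.016129 − 1 = 13.2848, so a = μ·13.2848 = 8.50 and b = (1−μ)·13.2848 = 4.78.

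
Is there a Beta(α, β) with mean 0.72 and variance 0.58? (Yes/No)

No

A Beta with mean μ has variance μ(1−μ)/(α+β+1) < μ(1−μ).
Here μ(1−μ) = 0.72×0.28 = 0.2016, and 0.58 ≥ 0.2016.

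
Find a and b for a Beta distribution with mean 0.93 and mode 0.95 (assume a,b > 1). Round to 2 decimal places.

With s = a+b: μ = a/s and mode = (a−1)/(s−2). Eliminating a = μs,
μs − 1 = m(s−2) ⇒ s(μ−m) = 1−2m ⇒ s = -0.90/-0.02 = 45.0000.
So a = μs = 41.85, b = (1−μ)s = 3.15.

a = 41.85, b = 3.15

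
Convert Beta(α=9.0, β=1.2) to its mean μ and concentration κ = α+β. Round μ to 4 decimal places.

κ = α+β = 9.0+1.2 = 10.2; μ = α/κ = 9.0/10.2 = 0.8824.

μ = 0.8824, κ = 10.2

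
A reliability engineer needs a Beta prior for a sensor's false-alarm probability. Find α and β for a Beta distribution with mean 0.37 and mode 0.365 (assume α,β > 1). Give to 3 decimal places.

With s = α+β: μ = α/s and mode = (α−1)/(s−2). Eliminating α = μs,
μs − 1 = m(s−2) ⇒ s(μ−m) = 1−2m ⇒ s = 0.270/0.005 = 54.0000.
So α = μs = 19.980, β = (1−μ)s = 34.020.

α = 19.980, β = 34.020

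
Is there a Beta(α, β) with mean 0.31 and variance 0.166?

Yes

A Beta with mean μ has variance μ(1−μ)/(α+β+1) < μ(1−μ).
Here μ(1−μ) = 0.31×0.69 = 0.2139, and 0.166 < 0.2139.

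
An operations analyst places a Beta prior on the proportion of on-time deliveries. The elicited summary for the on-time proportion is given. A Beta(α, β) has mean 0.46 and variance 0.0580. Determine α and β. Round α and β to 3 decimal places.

α = 1.510, β = 1.773

Write ν = α+β; then α = μν and Var = μ(1−μ)/(ν+1).
ν = μ(1−μ)/Var − 1 = 0.2484/0.0580 − 1 = 3.2828.
α = 0.46·3.2828 = 1.510, β = 0.54·3.2828 = 1.773.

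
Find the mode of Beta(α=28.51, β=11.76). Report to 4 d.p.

The density x^(α−1)(1−x)^(β−1) is maximised at (α−1)/(α+β−2) = 27.51/38.27 = 0.7188.

0.7188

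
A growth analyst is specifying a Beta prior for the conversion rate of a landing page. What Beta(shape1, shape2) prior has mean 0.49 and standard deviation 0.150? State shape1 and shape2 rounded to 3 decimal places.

First σ² = 0.022500. Setting shape1 = μn, shape2 = (1−μ)n with n = shape1+shape2,
μ(1−μ)/(n+1) = 0.022500 ⇒ n+1 = 0.2499/0.022500 = 11.1067 ⇒ n = 10.1067.
Hence shape1 = 0.49×10.1067 = 4.952, shape2 = 0.51×10.1067 = 5.154.

shape1 = 4.952, shape2 = 5.154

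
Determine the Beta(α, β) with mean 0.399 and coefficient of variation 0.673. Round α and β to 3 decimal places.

α = 0.928, β = 1.398

Var = (CV·μ)² = (0.673×0.399)² = 0.072107.
α+β = μ(1−μ)/Var − 1 = 0.239799/0.072107 − 1 = 2.3256.
Thus α = 0.399·2.3256 = 0.928 and β = 0.601·2.3256 = 1.398.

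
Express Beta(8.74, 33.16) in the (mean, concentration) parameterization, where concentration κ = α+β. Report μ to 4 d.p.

μ = 0.2086, κ = 41.90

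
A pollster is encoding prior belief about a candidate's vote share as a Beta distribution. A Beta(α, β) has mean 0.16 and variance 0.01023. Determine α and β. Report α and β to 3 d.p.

α = 1.942, β = 10.196

Let s = α+β. The Beta variance is μ(1−μ)/(s+1).
So s+1 = μ(1−μ)/σ² = (0.16×0.84)/0.01023 = 0.1344/0.01023 = 13.1378, giving s = 12.1378.
Then α = μs = 0.16×12.1378 = 1.942 and β = (1−μ)s = 0.84×12.1378 = 10.196.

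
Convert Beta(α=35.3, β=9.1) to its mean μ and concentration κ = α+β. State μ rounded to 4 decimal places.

μ = 0.7950, κ = 44.4

κ = α+β = 35.3+9.1 = 44.4; μ = α/κ = 35.3/44.4 = 0.7950.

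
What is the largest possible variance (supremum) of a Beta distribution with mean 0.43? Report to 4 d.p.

For fixed mean μ the Beta variance is μ(1−μ)/(α+β+1), increasing as α+β decreases.
Its least upper bound (not attained) is μ(1−μ) = 0.43·0.57 = 0.2451.

0.2451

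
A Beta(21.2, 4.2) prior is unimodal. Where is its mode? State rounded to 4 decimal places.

The density x^(α−1)(1−x)^(β−1) is maximised at (α−1)/(α+β−2) = 20.2/23.4 = 0.8632.

0.8632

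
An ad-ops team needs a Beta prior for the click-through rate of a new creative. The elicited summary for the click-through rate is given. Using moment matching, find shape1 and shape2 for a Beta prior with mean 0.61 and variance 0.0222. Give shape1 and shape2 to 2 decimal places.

Write ν = shape1+shape2; then shape1 = μν and Var = μ(1−μ)/(ν+1).
ν = μ(1−μ)/Var − 1 = 0.2379/0.0222 − 1 = 9.7162.
shape1 = 0.61·9.7162 = 5.93, shape2 = 0.39·9.7162 = 3.79.

shape1 = 5.93, shape2 = 3.79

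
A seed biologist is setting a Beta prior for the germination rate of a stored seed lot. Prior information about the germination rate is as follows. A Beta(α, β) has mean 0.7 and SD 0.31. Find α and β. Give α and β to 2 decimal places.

α = 0.83, β = 0.36

First σ² = 0.0961. Setting α = μn, β = (1−μ)n with n = α+β,
μ(1−μ)/(n+1) = 0.0961 ⇒ n+1 = 0.21/0.0961 = 2.1852 ⇒ n = 1.1852.
Hence α = 0.7×1.1852 = 0.83, β = 0.3×1.1852 = 0.36.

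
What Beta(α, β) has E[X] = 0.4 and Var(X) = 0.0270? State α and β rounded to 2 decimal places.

α = 3.16, β = 4.73

Let s = α+β. The Beta variance is μ(1−μ)/(s+1).
So s+1 = μ(1−μ)/σ² = (0.4×0.6)/0.0270 = 0.24/0.0270 = 8.8889, giving s = 7.8889.
Then α = μs = 0.4×7.8889 = 3.16 and β = (1−μ)s = 0.6×7.8889 = 4.73.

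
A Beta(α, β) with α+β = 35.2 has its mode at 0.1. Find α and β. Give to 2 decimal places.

α = 4.32, β = 30.88

Since the density peak of Beta(α,β) is at (α−1)/(α+β−2),
α = 1 + 0.1(35.2−2) = 4.32 and β = 35.2 − 4.32 = 30.88.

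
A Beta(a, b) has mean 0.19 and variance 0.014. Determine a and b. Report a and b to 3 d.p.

Write ν = a+b; then a = μν and Var = μ(1−μ)/(ν+1).
ν = μ(1−μ)/Var − 1 = 0.1539/0.014 − 1 = 9.9929.
a = 0.19·9.9929 = 1.899, b = 0.81·9.9929 = 8.094.

a = 1.899, b = 8.094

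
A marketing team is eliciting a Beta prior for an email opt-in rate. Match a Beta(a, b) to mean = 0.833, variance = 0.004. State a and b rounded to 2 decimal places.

a = 28.14, b = 5.64

Write ν = a+b; then a = μν and Var = μ(1−μ)/(ν+1).
ν = μ(1−μ)/Var − 1 = 0.139111/0.004 − 1 = 33.7778.
a = 0.833·33.7778 = 28.14, b = 0.167·33.7778 = 5.64.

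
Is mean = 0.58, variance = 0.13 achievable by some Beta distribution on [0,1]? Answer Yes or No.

Yes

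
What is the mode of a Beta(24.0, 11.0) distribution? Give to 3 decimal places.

0.697

With α,β > 1, mode = (α−1)/(α+β−2) = 23.0/33.0 = 0.697.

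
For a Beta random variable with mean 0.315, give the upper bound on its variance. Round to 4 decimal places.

0.2158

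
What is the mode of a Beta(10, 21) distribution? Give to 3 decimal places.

The density x^(α−1)(1−x)^(β−1) is maximised at (α−1)/(α+β−2) = 9/29 = 0.310.

0.310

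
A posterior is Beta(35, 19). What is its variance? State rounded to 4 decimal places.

0.0041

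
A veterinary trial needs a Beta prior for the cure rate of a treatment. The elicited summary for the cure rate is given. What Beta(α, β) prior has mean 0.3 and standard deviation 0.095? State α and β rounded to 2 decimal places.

α = 6.68, β = 15.59

Variance = 0.095² = 0.009025. The moment-matching identity α+β = μ(1−μ)/Var − 1 gives
α+β = 0.21/0.009025 − 1 = 22.2687, so α = μ·22.2687 = 6.68 and β = (1−μ)·22.2687 = 15.59.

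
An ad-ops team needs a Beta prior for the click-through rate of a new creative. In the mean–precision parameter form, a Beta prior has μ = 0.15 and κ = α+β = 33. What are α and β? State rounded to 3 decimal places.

Split κ in proportion μ : (1−μ): α = 0.15·33 = 4.950, β = 33 − 4.950 = 28.050.

α = 4.950, β = 28.050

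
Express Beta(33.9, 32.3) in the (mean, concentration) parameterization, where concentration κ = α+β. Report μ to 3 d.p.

μ = 0.512, κ = 66.2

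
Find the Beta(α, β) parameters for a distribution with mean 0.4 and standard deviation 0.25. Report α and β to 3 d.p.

α = 1.136, β = 1.704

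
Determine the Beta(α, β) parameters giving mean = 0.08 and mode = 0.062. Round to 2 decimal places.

With s = α+β: μ = α/s and mode = (α−1)/(s−2). Eliminating α = μs,
μs − 1 = m(s−2) ⇒ s(μ−m) = 1−2m ⇒ s = 0.876/0.018 = 48.6667.
So α = μs = 3.89, β = (1−μ)s = 44.77.

α = 3.89, β = 44.77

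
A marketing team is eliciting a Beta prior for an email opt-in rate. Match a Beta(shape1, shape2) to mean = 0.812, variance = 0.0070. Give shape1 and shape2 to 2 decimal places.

By moment matching, shape1+shape2 = μ(1−μ)/σ² − 1 = (0.812·0.188)/0.0070 − 1 = 21.8080 − 1 = 20.8080.
Since shape1/(shape1+shape2) = μ, shape1 = 0.812·20.8080 = 16.90 and shape2 = 0.188·20.8080 = 3.91.

shape1 = 16.90, shape2 = 3.91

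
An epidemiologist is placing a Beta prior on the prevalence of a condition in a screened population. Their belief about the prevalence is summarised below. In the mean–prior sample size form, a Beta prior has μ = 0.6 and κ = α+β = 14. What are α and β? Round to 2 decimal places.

α = 8.40, β = 5.60

α = μκ = 0.6×14 = 8.40 and β = (1−μ)κ = 0.4×14 = 5.60.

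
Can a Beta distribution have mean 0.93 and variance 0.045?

A Beta with mean μ has variance μ(1−μ)/(α+β+1) < μ(1−μ).
Here μ(1−μ) = 0.93×0.07 = 0.0651, and 0.045 < 0.0651.

Yes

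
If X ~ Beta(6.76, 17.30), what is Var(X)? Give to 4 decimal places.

α+β = 24.06 and αβ = 116.9480, so Var = αβ/[(α+β)²(α+β+1)] = 116.9480/14506.823016 = 0.0081.

0.0081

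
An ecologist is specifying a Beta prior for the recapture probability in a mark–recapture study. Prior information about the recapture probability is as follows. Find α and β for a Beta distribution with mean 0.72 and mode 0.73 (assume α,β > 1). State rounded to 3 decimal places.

With s = α+β: μ = α/s and mode = (α−1)/(s−2). Eliminating α = μs,
μs − 1 = m(s−2) ⇒ s(μ−m) = 1−2m ⇒ s = -0.46/-0.01 = 46.0000.
So α = μs = 33.120, β = (1−μ)s = 12.880.

α = 33.120, β = 12.880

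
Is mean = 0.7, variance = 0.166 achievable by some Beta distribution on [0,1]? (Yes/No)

Yes

For any Beta, Var(X) < E[X]·(1−E[X]).
Here μ(1−μ) = 0.7×0.3 = 0.21, and 0.166 < 0.21.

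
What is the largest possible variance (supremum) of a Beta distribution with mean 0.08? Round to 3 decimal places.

For fixed mean μ the Beta variance is μ(1−μ)/(α+β+1), increasing as α+β decreases.
Its least upper bound (not attained) is μ(1−μ) = 0.08·0.92 = 0.074.

0.074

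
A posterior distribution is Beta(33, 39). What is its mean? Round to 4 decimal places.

E[X] = α/(α+β) = 33/72 = 0.4583.

0.4583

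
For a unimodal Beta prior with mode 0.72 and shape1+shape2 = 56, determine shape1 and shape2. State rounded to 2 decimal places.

shape1 = 39.88, shape2 = 16.12

Since the density peak of Beta(shape1,shape2) is at (shape1−1)/(shape1+shape2−2),
shape1 = 1 + 0.72(56−2) = 39.88 and shape2 = 56 − 39.88 = 16.12.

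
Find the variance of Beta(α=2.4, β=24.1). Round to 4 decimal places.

μ = 2.4/26.5 = 0.090566; Var = μ(1−μ)/(α+β+1) = 0.0823638/27.5 = 0.0030.

0.0030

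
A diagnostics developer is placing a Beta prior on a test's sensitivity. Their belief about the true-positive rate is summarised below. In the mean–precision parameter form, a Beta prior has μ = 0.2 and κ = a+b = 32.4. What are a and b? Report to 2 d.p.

a = μκ = 0.2×32.4 = 6.48 and b = (1−μ)κ = 0.8×32.4 = 25.92.

a = 6.48, b = 25.92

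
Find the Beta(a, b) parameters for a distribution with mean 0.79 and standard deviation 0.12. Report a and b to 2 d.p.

a = 8.31, b = 2.21

Variance = 0.12² = 0.0144. The moment-matching identity a+b = μ(1−μ)/Var − 1 gives
a+b = 0.1659/0.0144 − 1 = 10.5208, so a = μ·10.5208 = 8.31 and b = (1−μ)·10.5208 = 2.21.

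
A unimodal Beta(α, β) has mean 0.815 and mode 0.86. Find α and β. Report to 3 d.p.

Let s = α+β. Mean gives α = μs = 0.815s; mode gives (α−1)/(s−2) = 0.86.
Substituting: 0.815s − 1 = 0.86(s−2) = 0.86s − 1.72, so -0.045s = -0.72 and s = 16.0000.
Then α = 0.815×16.0000 = 13.040 and β = s−α = 2.960.

α = 13.040, β = 2.960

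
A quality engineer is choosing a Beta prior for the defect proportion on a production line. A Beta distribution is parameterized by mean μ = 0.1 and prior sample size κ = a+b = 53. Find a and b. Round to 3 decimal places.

a = 5.300, b = 47.700

Split κ in proportion μ : (1−μ): a = 0.1·53 = 5.300, b = 53 − 5.300 = 47.700.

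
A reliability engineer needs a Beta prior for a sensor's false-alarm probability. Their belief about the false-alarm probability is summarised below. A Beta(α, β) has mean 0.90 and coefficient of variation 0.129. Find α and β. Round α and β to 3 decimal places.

α = 5.109, β = 0.568

Var = (CV·μ)² = (0.129×0.90)² = 0.013479.
α+β = μ(1−μ)/Var − 1 = 0.0900/0.013479 − 1 = 5.6769.
Thus α = 0.90·5.6769 = 5.109 and β = 0.10·5.6769 = 0.568.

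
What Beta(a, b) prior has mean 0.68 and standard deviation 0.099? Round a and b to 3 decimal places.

σ² = 0.099² = 0.009801.
With s = a+b, Var = μ(1−μ)/(s+1), so s+1 = (0.68×0.32)/0.009801 = 22.2018 and s = 21.2018.
a = μs = 14.417, b = (1−μ)s = 6.785.

a = 14.417, b = 6.785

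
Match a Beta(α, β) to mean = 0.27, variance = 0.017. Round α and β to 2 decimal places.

α = 2.86, β = 7.73

By moment matching, α+β = μ(1−μ)/σ² − 1 = (0.27·0.73)/0.017 − 1 = 11.5941 − 1 = 10.5941.
Since α/(α+β) = μ, α = 0.27·10.5941 = 2.86 and β = 0.73·10.5941 = 7.73.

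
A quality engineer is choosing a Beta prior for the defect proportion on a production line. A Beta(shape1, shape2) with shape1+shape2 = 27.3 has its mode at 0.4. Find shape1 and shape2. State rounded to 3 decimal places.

Mode = (shape1−1)/(κ−2) with κ = shape1+shape2, so shape1−1 = 0.4·25.3 = 10.120.
shape1 = 11.120; shape2 = κ − shape1 = 16.180.

shape1 = 11.120, shape2 = 16.180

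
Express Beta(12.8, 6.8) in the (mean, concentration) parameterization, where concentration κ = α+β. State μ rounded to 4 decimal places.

κ = α+β = 12.8+6.8 = 19.6; μ = α/κ = 12.8/19.6 = 0.6531.

μ = 0.6531, κ = 19.6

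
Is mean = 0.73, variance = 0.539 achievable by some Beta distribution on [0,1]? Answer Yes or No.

No

The Beta variance bound is σ² < μ(1−μ).
Here μ(1−μ) = 0.73×0.27 = 0.1971, and 0.539 ≥ 0.1971.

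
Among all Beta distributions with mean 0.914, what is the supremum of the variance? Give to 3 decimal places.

0.079

Var = μ(1−μ)/(α+β+1), which approaches μ(1−μ) as α+β → 0.
So the supremum is μ(1−μ) = 0.914×0.086 = 0.079.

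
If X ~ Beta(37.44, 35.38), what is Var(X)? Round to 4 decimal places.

Var = αβ/[(α+β)²(α+β+1)] = (37.44×35.38)/(72.82²×73.82) = 1324.6272/391449.182168 = 0.0034.

0.0034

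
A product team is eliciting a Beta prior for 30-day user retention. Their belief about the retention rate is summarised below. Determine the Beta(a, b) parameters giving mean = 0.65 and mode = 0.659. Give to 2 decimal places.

Let s = a+b. Mean gives a = μs = 0.65s; mode gives (a−1)/(s−2) = 0.659.
Substituting: 0.65s − 1 = 0.659(s−2) = 0.659s − 1.318, so -0.009s = -0.318 and s = 35.3333.
Then a = 0.65×35.3333 = 22.97 and b = s−a = 12.37.

a = 22.97, b = 12.37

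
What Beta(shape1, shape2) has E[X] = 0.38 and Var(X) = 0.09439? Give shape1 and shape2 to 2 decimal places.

By moment matching, shape1+shape2 = μ(1−μ)/σ² − 1 = (0.38·0.62)/0.09439 − 1 = 2.4960 − 1 = 1.4960.
Since shape1/(shape1+shape2) = μ, shape1 = 0.38·1.4960 = 0.57 and shape2 = 0.62·1.4960 = 0.93.

shape1 = 0.57, shape2 = 0.93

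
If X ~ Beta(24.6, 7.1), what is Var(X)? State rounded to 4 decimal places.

0.0053

Var = αβ/[(α+β)²(α+β+1)] = (24.6×7.1)/(31.7²×32.7) = 174.66/32859.903 = 0.0053.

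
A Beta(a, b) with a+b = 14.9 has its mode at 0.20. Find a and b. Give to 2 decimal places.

Since the density peak of Beta(a,b) is at (a−1)/(a+b−2),
a = 1 + 0.20(14.9−2) = 3.58 and b = 14.9 − 3.58 = 11.32.

a = 3.58, b = 11.32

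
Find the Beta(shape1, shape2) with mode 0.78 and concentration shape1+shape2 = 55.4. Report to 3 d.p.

For shape1,shape2>1 the mode is (shape1−1)/(shape1+shape2−2), so shape1 = mode·(κ−2)+1 = 0.78×53.4+1 = 42.652.
And shape2 = (1−mode)·(κ−2)+1 = 0.22×53.4+1 = 12.748.

shape1 = 42.652, shape2 = 12.748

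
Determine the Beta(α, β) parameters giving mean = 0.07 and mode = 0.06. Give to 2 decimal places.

α = 6.16, β = 81.84

With s = α+β: μ = α/s and mode = (α−1)/(s−2). Eliminating α = μs,
μs − 1 = m(s−2) ⇒ s(μ−m) = 1−2m ⇒ s = 0.88/0.01 = 88.0000.
So α = μs = 6.16, β = (1−μ)s = 81.84.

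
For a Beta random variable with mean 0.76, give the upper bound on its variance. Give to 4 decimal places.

0.1824

Var = μ(1−μ)/(α+β+1), which approaches μ(1−μ) as α+β → 0.
So the supremum is μ(1−μ) = 0.76×0.24 = 0.1824.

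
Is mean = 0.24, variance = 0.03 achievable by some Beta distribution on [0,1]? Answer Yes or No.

Yes

For any Beta, Var(X) < E[X]·(1−E[X]).
Here μ(1−μ) = 0.24×0.76 = 0.1824, and 0.03 < 0.1824.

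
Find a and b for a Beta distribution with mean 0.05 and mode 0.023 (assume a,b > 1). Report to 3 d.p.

a = 1.767, b = 33.567

Let s = a+b. Mean gives a = μs = 0.05s; mode gives (a−1)/(s−2) = 0.023.
Substituting: 0.05s − 1 = 0.023(s−2) = 0.023s − 0.046, so 0.027s = 0.954 and s = 35.3333.
Then a = 0.05×35.3333 = 1.767 and b = s−a = 33.567.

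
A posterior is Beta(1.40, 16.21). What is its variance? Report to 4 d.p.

Var = αβ/[(α+β)²(α+β+1)] = (1.40×16.21)/(17.61²×18.61) = 22.6940/5771.186181 = 0.0039.

0.0039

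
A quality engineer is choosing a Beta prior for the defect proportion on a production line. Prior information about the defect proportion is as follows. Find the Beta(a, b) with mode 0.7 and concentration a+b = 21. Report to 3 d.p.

Mode = (a−1)/(κ−2) with κ = a+b, so a−1 = 0.7·19 = 13.300.
a = 14.300; b = κ − a = 6.700.

a = 14.300, b = 6.700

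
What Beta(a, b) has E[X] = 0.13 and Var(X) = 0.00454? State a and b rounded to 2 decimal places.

a = 3.11, b = 20.80

By moment matching, a+b = μ(1−μ)/σ² − 1 = (0.13·0.87)/0.00454 − 1 = 24.9119 − 1 = 23.9119.
Since a/(a+b) = μ, a = 0.13·23.9119 = 3.11 and b = 0.87·23.9119 = 20.80.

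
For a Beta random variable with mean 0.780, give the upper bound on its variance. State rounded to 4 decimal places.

0.1716

Var = μ(1−μ)/(α+β+1), which approaches μ(1−μ) as α+β → 0.
So the supremum is μ(1−μ) = 0.780×0.220 = 0.1716.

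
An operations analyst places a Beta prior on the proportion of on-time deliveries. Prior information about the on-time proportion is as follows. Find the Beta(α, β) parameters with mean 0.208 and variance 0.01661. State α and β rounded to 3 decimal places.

α = 1.855, β = 7.063

Let s = α+β. The Beta variance is μ(1−μ)/(s+1).
So s+1 = μ(1−μ)/σ² = (0.208×0.792)/0.01661 = 0.164736/0.01661 = 9.9179, giving s = 8.9179.
Then α = μs = 0.208×8.9179 = 1.855 and β = (1−μ)s = 0.792×8.9179 = 7.063.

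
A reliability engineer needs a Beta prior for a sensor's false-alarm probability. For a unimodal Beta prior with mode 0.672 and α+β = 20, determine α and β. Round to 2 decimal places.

α = 13.10, β = 6.90

Since the density peak of Beta(α,β) is at (α−1)/(α+β−2),
α = 1 + 0.672(20−2) = 13.10 and β = 20 − 13.10 = 6.90.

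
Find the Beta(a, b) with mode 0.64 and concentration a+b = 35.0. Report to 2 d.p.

a = 22.12, b = 12.88

Since the density peak of Beta(a,b) is at (a−1)/(a+b−2),
a = 1 + 0.64(35.0−2) = 22.12 and b = 35.0 − 22.12 = 12.88.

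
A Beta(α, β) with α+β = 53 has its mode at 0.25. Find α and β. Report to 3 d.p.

Since the density peak of Beta(α,β) is at (α−1)/(α+β−2),
α = 1 + 0.25(53−2) = 13.750 and β = 53 − 13.750 = 39.250.

α = 13.750, β = 39.250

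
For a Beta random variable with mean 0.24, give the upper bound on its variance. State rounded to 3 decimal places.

For fixed mean μ the Beta variance is μ(1−μ)/(α+β+1), increasing as α+β decreases.
Its least upper bound (not attained) is μ(1−μ) = 0.24·0.76 = 0.182.

0.182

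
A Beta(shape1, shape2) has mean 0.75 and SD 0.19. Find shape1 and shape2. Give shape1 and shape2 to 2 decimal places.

shape1 = 3.15, shape2 = 1.05

σ² = 0.19² = 0.0361.
With s = shape1+shape2, Var = μ(1−μ)/(s+1), so s+1 = (0.75×0.25)/0.0361 = 5.1939 and s = 4.1939.
shape1 = μs = 3.15, shape2 = (1−μ)s = 1.05.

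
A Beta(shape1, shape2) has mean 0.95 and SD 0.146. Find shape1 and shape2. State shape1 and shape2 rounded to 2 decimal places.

shape1 = 1.17, shape2 = 0.06

Variance = 0.146² = 0.021316. The moment-matching identity shape1+shape2 = μ(1−μ)/Var − 1 gives
shape1+shape2 = 0.0475/0.021316 − 1 = 1.2284, so shape1 = μ·1.2284 = 1.17 and shape2 = (1−μ)·1.2284 = 0.06.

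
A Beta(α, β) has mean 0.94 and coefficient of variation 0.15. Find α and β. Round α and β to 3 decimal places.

α = 1.727, β = 0.110

Var = (CV·μ)² = (0.15×0.94)² = 0.019881.
α+β = μ(1−μ)/Var − 1 = 0.0564/0.019881 − 1 = 1.8369.
Thus α = 0.94·1.8369 = 1.727 and β = 0.06·1.8369 = 0.110.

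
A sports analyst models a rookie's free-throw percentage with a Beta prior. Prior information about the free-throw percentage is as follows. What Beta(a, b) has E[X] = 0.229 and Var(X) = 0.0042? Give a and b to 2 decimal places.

Write ν = a+b; then a = μν and Var = μ(1−μ)/(ν+1).
ν = μ(1−μ)/Var − 1 = 0.176559/0.0042 − 1 = 41.0379.
a = 0.229·41.0379 = 9.40, b = 0.771·41.0379 = 31.64.

a = 9.40, b = 31.64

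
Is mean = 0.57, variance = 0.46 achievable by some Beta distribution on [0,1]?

No

For any Beta, Var(X) < E[X]·(1−E[X]).
Here μ(1−μ) = 0.57×0.43 = 0.2451, and 0.46 ≥ 0.2451.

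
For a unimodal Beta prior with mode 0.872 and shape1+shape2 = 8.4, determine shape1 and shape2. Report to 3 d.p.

For shape1,shape2>1 the mode is (shape1−1)/(shape1+shape2−2), so shape1 = mode·(κ−2)+1 = 0.872×6.4+1 = 6.581.
And shape2 = (1−mode)·(κ−2)+1 = 0.128×6.4+1 = 1.819.

shape1 = 6.581, shape2 = 1.819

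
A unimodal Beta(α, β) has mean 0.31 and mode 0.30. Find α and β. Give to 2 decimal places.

α = 12.40, β = 27.60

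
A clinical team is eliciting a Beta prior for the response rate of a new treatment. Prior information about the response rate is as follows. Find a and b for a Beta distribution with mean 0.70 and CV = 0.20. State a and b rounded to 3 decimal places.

σ = CV·μ = 0.20×0.70 = 0.14000, so σ² = 0.019600.
s+1 = μ(1−μ)/σ² = 0.2100/0.019600 = 10.7143, so s = a+b = 9.7143.
a = μs = 6.800, b = (1−μ)s = 2.914.

a = 6.800, b = 2.914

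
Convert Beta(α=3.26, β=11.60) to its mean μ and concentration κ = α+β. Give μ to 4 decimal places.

κ = α+β = 3.26+11.60 = 14.86; μ = α/κ = 3.26/14.86 = 0.2194.

μ = 0.2194, κ = 14.86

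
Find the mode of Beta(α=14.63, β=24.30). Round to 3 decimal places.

The density x^(α−1)(1−x)^(β−1) is maximised at (α−1)/(α+β−2) = 13.63/36.93 = 0.369.

0.369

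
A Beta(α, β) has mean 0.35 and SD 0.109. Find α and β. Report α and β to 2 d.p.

Variance = 0.109² = 0.011881. The moment-matching identity α+β = μ(1−μ)/Var − 1 gives
α+β = 0.2275/0.011881 − 1 = 18.1482, so α = μ·18.1482 = 6.35 and β = (1−μ)·18.1482 = 11.80.

α = 6.35, β = 11.80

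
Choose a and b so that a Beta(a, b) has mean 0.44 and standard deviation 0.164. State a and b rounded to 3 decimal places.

a = 3.591, b = 4.570

σ² = 0.164² = 0.026896.
With s = a+b, Var = μ(1−μ)/(s+1), so s+1 = (0.44×0.56)/0.026896 = 9.1612 and s = 8.1612.
a = μs = 3.591, b = (1−μ)s = 4.570.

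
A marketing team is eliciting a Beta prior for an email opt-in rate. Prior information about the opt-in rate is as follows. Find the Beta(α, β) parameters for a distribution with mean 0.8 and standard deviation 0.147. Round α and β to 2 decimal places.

First σ² = 0.021609. Setting α = μn, β = (1−μ)n with n = α+β,
μ(1−μ)/(n+1) = 0.021609 ⇒ n+1 = 0.16/0.021609 = 7.4043 ⇒ n = 6.4043.
Hence α = 0.8×6.4043 = 5.12, β = 0.2×6.4043 = 1.28.

α = 5.12, β = 1.28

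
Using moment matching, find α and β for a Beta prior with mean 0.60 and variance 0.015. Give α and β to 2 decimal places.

By moment matching, α+β = μ(1−μ)/σ² − 1 = (0.60·0.40)/0.015 − 1 = 16.0000 − 1 = 15.0000.
Since α/(α+β) = μ, α = 0.60·15.0000 = 9.00 and β = 0.40·15.0000 = 6.00.

α = 9.00, β = 6.00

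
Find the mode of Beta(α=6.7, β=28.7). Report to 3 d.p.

The density x^(α−1)(1−x)^(β−1) is maximised at (α−1)/(α+β−2) = 5.7/33.4 = 0.171.

0.171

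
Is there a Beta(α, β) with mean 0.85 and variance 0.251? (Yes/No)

No

A Beta with mean μ has variance μ(1−μ)/(α+β+1) < μ(1−μ).
Here μ(1−μ) = 0.85×0.15 = 0.1275, and 0.251 ≥ 0.1275.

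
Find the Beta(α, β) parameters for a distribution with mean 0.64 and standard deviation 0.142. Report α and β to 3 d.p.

Variance = 0.142² = 0.020164. The moment-matching identity α+β = μ(1−μ)/Var − 1 gives
α+β = 0.2304/0.020164 − 1 = 10.4263, so α = μ·10.4263 = 6.673 and β = (1−μ)·10.4263 = 3.753.

α = 6.673, β = 3.753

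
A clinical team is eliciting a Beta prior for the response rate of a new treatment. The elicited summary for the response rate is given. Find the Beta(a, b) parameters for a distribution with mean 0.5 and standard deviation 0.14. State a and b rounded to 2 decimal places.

Variance = 0.14² = 0.0196. The moment-matching identity a+b = μ(1−μ)/Var − 1 gives
a+b = 0.25/0.0196 − 1 = 11.7551, so a = μ·11.7551 = 5.88 and b = (1−μ)·11.7551 = 5.88.

a = 5.88, b = 5.88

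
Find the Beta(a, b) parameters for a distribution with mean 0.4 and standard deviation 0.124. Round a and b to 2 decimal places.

σ² = 0.124² = 0.015376.
With s = a+b, Var = μ(1−μ)/(s+1), so s+1 = (0.4×0.6)/0.015376 = 15.6087 and s = 14.6087.
a = μs = 5.84, b = (1−μ)s = 8.77.

a = 5.84, b = 8.77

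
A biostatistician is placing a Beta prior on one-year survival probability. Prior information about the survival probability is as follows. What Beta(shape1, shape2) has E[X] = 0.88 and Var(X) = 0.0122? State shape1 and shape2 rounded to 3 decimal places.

shape1 = 6.737, shape2 = 0.919

By moment matching, shape1+shape2 = μ(1−μ)/σ² − 1 = (0.88·0.12)/0.0122 − 1 = 8.6557 − 1 = 7.6557.
Since shape1/(shape1+shape2) = μ, shape1 = 0.88·7.6557 = 6.737 and shape2 = 0.12·7.6557 = 0.919.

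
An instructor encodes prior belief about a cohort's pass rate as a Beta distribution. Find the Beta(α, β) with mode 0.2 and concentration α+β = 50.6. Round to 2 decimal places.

α = 10.72, β = 39.88

For α,β>1 the mode is (α−1)/(α+β−2), so α = mode·(κ−2)+1 = 0.2×48.6+1 = 10.72.
And β = (1−mode)·(κ−2)+1 = 0.8×48.6+1 = 39.88.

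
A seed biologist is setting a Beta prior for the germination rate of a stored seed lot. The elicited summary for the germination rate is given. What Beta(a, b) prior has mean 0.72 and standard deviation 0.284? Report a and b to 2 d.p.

a = 1.08, b = 0.42

First σ² = 0.080656. Setting a = μn, b = (1−μ)n with n = a+b,
μ(1−μ)/(n+1) = 0.080656 ⇒ n+1 = 0.2016/0.080656 = 2.4995 ⇒ n = 1.4995.
Hence a = 0.72×1.4995 = 1.08, b = 0.28×1.4995 = 0.42.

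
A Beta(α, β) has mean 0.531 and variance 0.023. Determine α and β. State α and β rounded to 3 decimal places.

By moment matching, α+β = μ(1−μ)/σ² − 1 = (0.531·0.469)/0.023 − 1 = 10.8278 − 1 = 9.8278.
Since α/(α+β) = μ, α = 0.531·9.8278 = 5.219 and β = 0.469·9.8278 = 4.609.

α = 5.219, β = 4.609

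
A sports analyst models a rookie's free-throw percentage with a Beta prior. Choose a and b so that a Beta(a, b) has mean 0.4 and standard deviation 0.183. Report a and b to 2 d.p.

Variance = 0.183² = 0.033489. The moment-matching identity a+b = μ(1−μ)/Var − 1 gives
a+b = 0.24/0.033489 − 1 = 6.1665, so a = μ·6.1665 = 2.47 and b = (1−μ)·6.1665 = 3.70.

a = 2.47, b = 3.70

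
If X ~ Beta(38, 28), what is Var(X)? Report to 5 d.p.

0.00365

α+β = 66 and αβ = 1064, so Var = αβ/[(α+β)²(α+β+1)] = 1064/291852 = 0.00365.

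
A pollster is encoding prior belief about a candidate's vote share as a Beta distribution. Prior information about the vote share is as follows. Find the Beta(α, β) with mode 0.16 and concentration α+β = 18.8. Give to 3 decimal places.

α = 3.688, β = 15.112

Since the density peak of Beta(α,β) is at (α−1)/(α+β−2),
α = 1 + 0.16(18.8−2) = 3.688 and β = 18.8 − 3.688 = 15.112.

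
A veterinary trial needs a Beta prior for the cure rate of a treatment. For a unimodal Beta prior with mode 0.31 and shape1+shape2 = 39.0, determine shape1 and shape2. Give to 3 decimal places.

For shape1,shape2>1 the mode is (shape1−1)/(shape1+shape2−2), so shape1 = mode·(κ−2)+1 = 0.31×37.0+1 = 12.470.
And shape2 = (1−mode)·(κ−2)+1 = 0.69×37.0+1 = 26.530.

shape1 = 12.470, shape2 = 26.530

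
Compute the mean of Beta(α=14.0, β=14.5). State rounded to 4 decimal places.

0.4912

E[X] = α/(α+β) = 14.0/28.5 = 0.4912.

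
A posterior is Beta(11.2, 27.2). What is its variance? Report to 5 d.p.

0.00524

Var = αβ/[(α+β)²(α+β+1)] = (11.2×27.2)/(38.4²×39.4) = 304.64/58097.664 = 0.00524.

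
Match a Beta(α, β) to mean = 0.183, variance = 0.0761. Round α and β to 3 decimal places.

α = 0.177, β = 0.788

Let s = α+β. The Beta variance is μ(1−μ)/(s+1).
So s+1 = μ(1−μ)/σ² = (0.183×0.817)/0.0761 = 0.149511/0.0761 = 1.9647, giving s = 0.9647.
Then α = μs = 0.183×0.9647 = 0.177 and β = (1−μ)s = 0.817×0.9647 = 0.788.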